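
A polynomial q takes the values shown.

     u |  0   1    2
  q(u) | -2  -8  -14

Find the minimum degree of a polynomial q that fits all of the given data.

1

Forward differences of the values at u = 0, 1, 2:
  q  : -2  -8  -14
  Δ  : -6  -6
  Δ^2: 0
The first differences are constant (-6) and nonzero, while all higher differences vanish, so the minimal degree is 1.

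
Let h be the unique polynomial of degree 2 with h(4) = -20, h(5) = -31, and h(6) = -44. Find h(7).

-59

Write h(x) = ax^2 + bx + c. Substituting each data point gives a linear system:
  16a + 4b + c = -20
  25a + 5b + c = -31
  36a + 6b + c = -44
Solving the system yields a = -1, b = -2, c = 4.
So h(x) = -x^2 - 2x + 4.
Then h(7) = -59.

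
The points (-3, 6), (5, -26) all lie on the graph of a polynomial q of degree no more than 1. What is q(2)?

Using the Lagrange interpolation formula with nodes -3, 5:
  L_0(s) = (s - 5) / -8
  L_1(s) = (s + 3) / 8
Then q(s) = 6·L_0(s) - 26·L_1(s).
Expanding and collecting terms gives q(s) = -4s - 6.
Evaluating at s = 2: q(2) = -14.

-14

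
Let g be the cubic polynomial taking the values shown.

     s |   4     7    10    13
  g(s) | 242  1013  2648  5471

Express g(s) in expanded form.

g(s) = 2s^3 + 6s^2 + 5s - 2

Write g(s) = as^3 + bs^2 + cs + d. Substituting each data point gives a linear system:
  64a + 16b + 4c + d = 242
  343a + 49b + 7c + d = 1013
  1000a + 100b + 10c + d = 2648
  2197a + 169b + 13c + d = 5471
Solving the system yields a = 2, b = 6, c = 5, d = -2.
So g(s) = 2s^3 + 6s^2 + 5s - 2.
Check: g(7) = 1013. ✓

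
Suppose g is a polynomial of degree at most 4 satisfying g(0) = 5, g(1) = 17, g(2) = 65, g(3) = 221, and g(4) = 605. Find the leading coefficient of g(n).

Write g(n) = an^4 + bn^3 + cn^2 + dn + e. Substituting each data point gives a linear system:
  e = 5
  a + b + c + d + e = 17
  16a + 8b + 4c + 2d + e = 65
  81a + 27b + 9c + 3d + e = 221
  256a + 64b + 16c + 4d + e = 605
Solving the system yields a = 2, b = 0, c = 4, d = 6, e = 5.
So g(n) = 2n^4 + 4n^2 + 6n + 5.
The leading coefficient is 2.

2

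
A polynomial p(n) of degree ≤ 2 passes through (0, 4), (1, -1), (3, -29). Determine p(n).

Using the Lagrange interpolation formula with nodes 0, 1, 3:
  L_0(n) = (n - 1)(n - 3) / 3
  L_1(n) = n(n - 3) / -2
  L_2(n) = n(n - 1) / 6
Then p(n) = 4·L_0(n) - 1·L_1(n) - 29·L_2(n).
Expanding and collecting terms gives p(n) = -3n^2 - 2n + 4.
Check: p(0) = 4. ✓

p(n) = -3n^2 - 2n + 4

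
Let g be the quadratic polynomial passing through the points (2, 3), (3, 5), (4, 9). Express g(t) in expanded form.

g(t) = t^2 - 3t + 5

Write g(t) = at^2 + bt + c. Substituting each data point gives a linear system:
  4a + 2b + c = 3
  9a + 3b + c = 5
  16a + 4b + c = 9
Solving the system yields a = 1, b = -3, c = 5.
So g(t) = t² - 3t + 5.
Check: g(2) = 3. ✓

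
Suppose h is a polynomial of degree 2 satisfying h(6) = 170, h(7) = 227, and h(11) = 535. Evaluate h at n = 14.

Using the Lagrange interpolation formula with nodes 6, 7, 11:
  L_0(n) = (n - 7)(n - 11) / 5
  L_1(n) = (n - 6)(n - 11) / -4
  L_2(n) = (n - 6)(n - 7) / 20
Then h(n) = 170·L_0(n) + 227·L_1(n) + 535·L_2(n).
Expanding and collecting terms gives h(n) = 4n^2 + 5n - 4.
Evaluating at n = 14: h(14) = 850.

850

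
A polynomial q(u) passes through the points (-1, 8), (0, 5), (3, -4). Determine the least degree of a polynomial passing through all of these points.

1

Divided differences on the nodes -1, 0, 3:
  order 0: 8  5  -4
  order 1: -3  -3
  order 2: 0
The order-1 divided differences are all -3 (nonzero) and every higher order vanishes, so the data lies on a polynomial of degree exactly 1.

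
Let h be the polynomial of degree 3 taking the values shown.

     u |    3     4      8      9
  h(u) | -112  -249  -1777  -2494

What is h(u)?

Using the Lagrange interpolation formula with nodes 3, 4, 8, 9:
  L_0(u) = (u - 4)(u - 8)(u - 9) / -30
  L_1(u) = (u - 3)(u - 8)(u - 9) / 20
  L_2(u) = (u - 3)(u - 4)(u - 9) / -20
  L_3(u) = (u - 3)(u - 4)(u - 8) / 30
Then h(u) = -112·L_0(u) - 249·L_1(u) - 1777·L_2(u) - 2494·L_3(u).
Expanding and collecting terms gives h(u) = -3u^3 - 4u^2 + 2u - 1.
Check: h(4) = -249. ✓

h(u) = -3u^3 - 4u^2 + 2u - 1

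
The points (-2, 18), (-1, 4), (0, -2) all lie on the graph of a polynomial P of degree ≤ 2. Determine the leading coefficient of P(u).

4

Write P(u) = au^2 + bu + c. Substituting each data point gives a linear system:
  4a - 2b + c = 18
  a - b + c = 4
  c = -2
Solving the system yields a = 4, b = -2, c = -2.
So P(u) = 4u² - 2u - 2.
The leading coefficient is 4.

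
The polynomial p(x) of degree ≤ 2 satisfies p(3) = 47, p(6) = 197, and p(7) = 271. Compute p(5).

135

Using the Lagrange interpolation formula with nodes 3, 6, 7:
  L_0(x) = (x - 6)(x - 7) / 12
  L_1(x) = (x - 3)(x - 7) / -3
  L_2(x) = (x - 3)(x - 6) / 4
Then p(x) = 47·L_0(x) + 197·L_1(x) + 271·L_2(x).
Expanding and collecting terms gives p(x) = 6x^2 - 4x + 5.
Evaluating at x = 5: p(5) = 135.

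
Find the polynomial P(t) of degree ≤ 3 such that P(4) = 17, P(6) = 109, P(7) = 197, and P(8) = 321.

Using the Lagrange interpolation formula with nodes 4, 6, 7, 8:
  L_0(t) = (t - 6)(t - 7)(t - 8) / -24
  L_1(t) = (t - 4)(t - 7)(t - 8) / 4
  L_2(t) = (t - 4)(t - 6)(t - 8) / -3
  L_3(t) = (t - 4)(t - 6)(t - 7) / 8
Then P(t) = 17·L_0(t) + 109·L_1(t) + 197·L_2(t) + 321·L_3(t).
Expanding and collecting terms gives P(t) = t^3 - 3t^2 + 1.
Check: P(4) = 17. ✓

P(t) = t^3 - 3t^2 + 1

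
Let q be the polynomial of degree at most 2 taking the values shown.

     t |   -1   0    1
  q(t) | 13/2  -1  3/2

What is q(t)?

q(t) = 5t^2 - (5/2)t - 1

Write q(t) = at^2 + bt + c. Substituting each data point gives a linear system:
  a - b + c = 13/2
  c = -1
  a + b + c = 3/2
Solving the system yields a = 5, b = -5/2, c = -1.
So q(t) = 5t² - (5/2)t - 1.
Check: q(0) = -1. ✓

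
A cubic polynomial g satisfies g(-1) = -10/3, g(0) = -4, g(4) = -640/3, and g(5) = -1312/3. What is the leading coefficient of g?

Write g(u) = au^3 + bu^2 + cu + d. Substituting each data point gives a linear system:
  -a + b - c + d = -10/3
  d = -4
  64a + 16b + 4c + d = -640/3
  125a + 25b + 5c + d = -1312/3
Solving the system yields a = -4, b = 5/3, c = 5, d = -4.
So g(u) = -4u³ + (5/3)u² + 5u - 4.
The leading coefficient is -4.

-4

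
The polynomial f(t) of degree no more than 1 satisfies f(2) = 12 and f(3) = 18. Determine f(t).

f(t) = 6t

Write f(t) = at + b. Substituting each data point gives a linear system:
  2a + b = 12
  3a + b = 18
Solving the system yields a = 6, b = 0.
So f(t) = 6t.
Check: f(3) = 18. ✓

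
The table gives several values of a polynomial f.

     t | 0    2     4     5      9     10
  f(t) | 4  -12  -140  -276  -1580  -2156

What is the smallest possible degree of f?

3

Divided differences on the nodes 0, 2, 4, 5, 9, 10:
  order 0: 4  -12  -140  -276  -1580  -2156
  order 1: -8  -64  -136  -326  -576
  order 2: -14  -24  -38  -50
  order 3: -2  -2  -2
  order 4: 0  0
  order 5: 0
The order-3 divided differences are all -2 (nonzero) and every higher order vanishes, so the data lies on a polynomial of degree exactly 3.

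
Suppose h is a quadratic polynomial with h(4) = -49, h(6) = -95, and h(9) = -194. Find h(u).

Write h(u) = au^2 + bu + c. Substituting each data point gives a linear system:
  16a + 4b + c = -49
  36a + 6b + c = -95
  81a + 9b + c = -194
Solving the system yields a = -2, b = -3, c = -5.
So h(u) = -2u² - 3u - 5.
Check: h(4) = -49. ✓

h(u) = -2u^2 - 3u - 5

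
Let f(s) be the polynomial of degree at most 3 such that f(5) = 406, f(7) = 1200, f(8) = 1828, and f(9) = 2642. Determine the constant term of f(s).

-4

Write f(s) = as^3 + bs^2 + cs + d. Substituting each data point gives a linear system:
  125a + 25b + 5c + d = 406
  343a + 49b + 7c + d = 1200
  512a + 64b + 8c + d = 1828
  729a + 81b + 9c + d = 2642
Solving the system yields a = 4, b = -3, c = -3, d = -4.
So f(s) = 4s³ - 3s² - 3s - 4.
The constant term is -4.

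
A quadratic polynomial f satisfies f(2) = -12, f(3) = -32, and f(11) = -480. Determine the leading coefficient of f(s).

-4

Write f(s) = as^2 + bs + c. Substituting each data point gives a linear system:
  4a + 2b + c = -12
  9a + 3b + c = -32
  121a + 11b + c = -480
Solving the system yields a = -4, b = 0, c = 4.
So f(s) = -4s^2 + 4.
The leading coefficient is -4.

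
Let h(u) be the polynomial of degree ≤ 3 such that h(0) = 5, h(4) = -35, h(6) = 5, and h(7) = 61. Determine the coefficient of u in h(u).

Write h(u) = au^3 + bu^2 + cu + d. Substituting each data point gives a linear system:
  d = 5
  64a + 16b + 4c + d = -35
  216a + 36b + 6c + d = 5
  343a + 49b + 7c + d = 61
Solving the system yields a = 1, b = -5, c = -6, d = 5.
So h(u) = u^3 - 5u^2 - 6u + 5.
The coefficient of u is -6.

-6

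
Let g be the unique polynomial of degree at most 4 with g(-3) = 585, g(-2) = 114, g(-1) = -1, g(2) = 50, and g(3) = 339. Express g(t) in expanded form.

Write g(t) = at^4 + bt^3 + ct^2 + dt + e. Substituting each data point gives a linear system:
  81a - 27b + 9c - 3d + e = 585
  16a - 8b + 4c - 2d + e = 114
  a - b + c - d + e = -1
  16a + 8b + 4c + 2d + e = 50
  81a + 27b + 9c + 3d + e = 339
Solving the system yields a = 6, b = -5, c = -2, d = 4, e = -6.
So g(t) = 6t^4 - 5t^3 - 2t^2 + 4t - 6.
Check: g(2) = 50. ✓

g(t) = 6t^4 - 5t^3 - 2t^2 + 4t - 6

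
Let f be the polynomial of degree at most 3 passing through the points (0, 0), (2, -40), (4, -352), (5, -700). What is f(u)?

f(u) = -6u^3 + 2u^2

Write f(u) = au^3 + bu^2 + cu + d. Substituting each data point gives a linear system:
  d = 0
  8a + 4b + 2c + d = -40
  64a + 16b + 4c + d = -352
  125a + 25b + 5c + d = -700
Solving the system yields a = -6, b = 2, c = 0, d = 0.
So f(u) = -6u³ + 2u².
Check: f(4) = -352. ✓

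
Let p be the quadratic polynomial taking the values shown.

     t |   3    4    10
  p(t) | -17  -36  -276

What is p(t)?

Using the Lagrange interpolation formula with nodes 3, 4, 10:
  L_0(t) = (t - 4)(t - 10) / 7
  L_1(t) = (t - 3)(t - 10) / -6
  L_2(t) = (t - 3)(t - 4) / 42
Then p(t) = -17·L_0(t) - 36·L_1(t) - 276·L_2(t).
Expanding and collecting terms gives p(t) = -3t^2 + 2t + 4.
Check: p(10) = -276. ✓

p(t) = -3t^2 + 2t + 4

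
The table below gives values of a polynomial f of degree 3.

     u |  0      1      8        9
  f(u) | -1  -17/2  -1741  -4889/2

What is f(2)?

-40

Write f(u) = au^3 + bu^2 + cu + d. Substituting each data point gives a linear system:
  d = -1
  a + b + c + d = -17/2
  512a + 64b + 8c + d = -1741
  729a + 81b + 9c + d = -4889/2
Solving the system yields a = -3, b = -3, c = -3/2, d = -1.
So f(u) = -3u^3 - 3u^2 - (3/2)u - 1.
Then f(2) = -40.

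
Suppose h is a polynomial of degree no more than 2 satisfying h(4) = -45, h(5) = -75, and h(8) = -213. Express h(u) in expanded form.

h(u) = -4u^2 + 6u - 5

Write h(u) = au^2 + bu + c. Substituting each data point gives a linear system:
  16a + 4b + c = -45
  25a + 5b + c = -75
  64a + 8b + c = -213
Solving the system yields a = -4, b = 6, c = -5.
So h(u) = -4u^2 + 6u - 5.
Check: h(5) = -75. ✓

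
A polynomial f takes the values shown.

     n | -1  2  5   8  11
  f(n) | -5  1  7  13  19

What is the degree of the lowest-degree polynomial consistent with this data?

Forward differences of the values at n = -1, 2, 5, 8, 11:
  f  : -5  1  7  13  19
  Δ  : 6  6  6  6
  Δ^2: 0  0  0
  Δ^3: 0  0
  Δ^4: 0
The first differences are constant (6) and nonzero, while all higher differences vanish, so the minimal degree is 1.

1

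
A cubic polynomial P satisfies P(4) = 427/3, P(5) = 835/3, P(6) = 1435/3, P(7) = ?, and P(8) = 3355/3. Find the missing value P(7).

On equispaced nodes a degree-3 polynomial has vanishing fourth forward difference, so
  P(4) - 4·P(5) + 6·P(6) - 4·P(7) + P(8) = 0.
Substituting the known values and solving for P(7):
  -4·P(7) = -9052/3
  P(7) = 2263/3.

2263/3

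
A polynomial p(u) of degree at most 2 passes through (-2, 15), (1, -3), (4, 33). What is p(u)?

p(u) = 3u^2 - 3u - 3

Write p(u) = au^2 + bu + c. Substituting each data point gives a linear system:
  4a - 2b + c = 15
  a + b + c = -3
  16a + 4b + c = 33
Solving the system yields a = 3, b = -3, c = -3.
So p(u) = 3u^2 - 3u - 3.
Check: p(4) = 33. ✓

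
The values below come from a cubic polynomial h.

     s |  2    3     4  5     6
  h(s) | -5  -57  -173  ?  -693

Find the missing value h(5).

On equispaced nodes a degree-3 polynomial has vanishing fourth forward difference, so
  h(2) - 4·h(3) + 6·h(4) - 4·h(5) + h(6) = 0.
Substituting the known values and solving for h(5):
  -4·h(5) = 1508
  h(5) = -377.

-377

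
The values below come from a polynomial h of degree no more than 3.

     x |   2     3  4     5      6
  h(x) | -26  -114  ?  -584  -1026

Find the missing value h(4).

-290

The 4 known points determine the degree-3 polynomial uniquely.
Write h(x) = ax^3 + bx^2 + cx + d. Substituting each data point gives a linear system:
  8a + 4b + 2c + d = -26
  27a + 9b + 3c + d = -114
  125a + 25b + 5c + d = -584
  216a + 36b + 6c + d = -1026
Solving the system yields a = -5, b = 1, c = 2, d = 6.
So h(x) = -5x^3 + x^2 + 2x + 6.
Then h(4) = -290.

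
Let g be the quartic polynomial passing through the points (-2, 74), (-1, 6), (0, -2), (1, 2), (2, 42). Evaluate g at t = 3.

214

Forward differences of the values at t = -2, -1, 0, 1, 2:
  g  : 74  6  -2  2  42
  Δ  : -68  -8  4  40
  Δ^2: 60  12  36
  Δ^3: -48  24
  Δ^4: 72
The fourth differences are constant, confirming degree 4.
Interpolating (Newton forward form) and evaluating at t = 3 gives g(3) = 214.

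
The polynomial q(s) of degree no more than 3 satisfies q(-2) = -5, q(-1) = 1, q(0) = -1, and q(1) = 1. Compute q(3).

65

Forward differences of the values at s = -2, -1, 0, 1:
  q  : -5  1  -1  1
  Δ  : 6  -2  2
  Δ^2: -8  4
  Δ^3: 12
The third differences are constant, confirming degree 3.
Interpolating (Newton forward form) and evaluating at s = 3 gives q(3) = 65.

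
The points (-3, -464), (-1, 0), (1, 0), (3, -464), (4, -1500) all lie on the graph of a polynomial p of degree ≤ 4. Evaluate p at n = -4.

-1500

Write p(n) = an^4 + bn^3 + cn^2 + dn + e. Substituting each data point gives a linear system:
  81a - 27b + 9c - 3d + e = -464
  a - b + c - d + e = 0
  a + b + c + d + e = 0
  81a + 27b + 9c + 3d + e = -464
  256a + 64b + 16c + 4d + e = -1500
Solving the system yields a = -6, b = 0, c = 2, d = 0, e = 4.
So p(n) = -6n⁴ + 2n² + 4.
Then p(-4) = -1500.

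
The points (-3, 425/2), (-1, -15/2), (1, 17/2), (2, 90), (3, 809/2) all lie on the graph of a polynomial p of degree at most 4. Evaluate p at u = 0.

-2

Write p(u) = au^4 + bu^3 + cu^2 + du + e. Substituting each data point gives a linear system:
  81a - 27b + 9c - 3d + e = 425/2
  a - b + c - d + e = -15/2
  a + b + c + d + e = 17/2
  16a + 8b + 4c + 2d + e = 90
  81a + 27b + 9c + 3d + e = 809/2
Solving the system yields a = 4, b = 3, c = -3/2, d = 5, e = -2.
So p(u) = 4u⁴ + 3u³ - (3/2)u² + 5u - 2.
Then p(0) = -2.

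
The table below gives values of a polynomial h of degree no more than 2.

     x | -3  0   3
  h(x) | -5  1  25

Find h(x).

h(x) = x^2 + 5x + 1

Write h(x) = ax^2 + bx + c. Substituting each data point gives a linear system:
  9a - 3b + c = -5
  c = 1
  9a + 3b + c = 25
Solving the system yields a = 1, b = 5, c = 1.
So h(x) = x^2 + 5x + 1.
Check: h(-3) = -5. ✓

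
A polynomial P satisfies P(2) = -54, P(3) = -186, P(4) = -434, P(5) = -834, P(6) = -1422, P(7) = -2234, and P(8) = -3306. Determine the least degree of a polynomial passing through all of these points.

3

Forward differences of the values at s = 2, 3, 4, 5, 6, 7, 8:
  P  : -54  -186  -434  -834  -1422  -2234  -3306
  Δ  : -132  -248  -400  -588  -812  -1072
  Δ^2: -116  -152  -188  -224  -260
  Δ^3: -36  -36  -36  -36
  Δ^4: 0  0  0
  Δ^5: 0  0
  Δ^6: 0
The third differences are constant (-36) and nonzero, while all higher differences vanish, so the minimal degree is 3.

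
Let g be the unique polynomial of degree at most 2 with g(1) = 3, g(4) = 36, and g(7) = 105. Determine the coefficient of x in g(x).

Write g(x) = ax^2 + bx + c. Substituting each data point gives a linear system:
  a + b + c = 3
  16a + 4b + c = 36
  49a + 7b + c = 105
Solving the system yields a = 2, b = 1, c = 0.
So g(x) = 2x² + x.
The coefficient of x is 1.

1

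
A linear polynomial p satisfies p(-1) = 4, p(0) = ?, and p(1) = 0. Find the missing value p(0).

The 2 known points determine the degree-1 polynomial uniquely.
Write p(u) = au + b. Substituting each data point gives a linear system:
  -a + b = 4
  a + b = 0
Solving the system yields a = -2, b = 2.
So p(u) = -2u + 2.
Then p(0) = 2.

2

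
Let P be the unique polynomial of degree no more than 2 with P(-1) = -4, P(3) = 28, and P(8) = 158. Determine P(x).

Write P(x) = ax^2 + bx + c. Substituting each data point gives a linear system:
  a - b + c = -4
  9a + 3b + c = 28
  64a + 8b + c = 158
Solving the system yields a = 2, b = 4, c = -2.
So P(x) = 2x^2 + 4x - 2.
Check: P(-1) = -4. ✓

P(x) = 2x^2 + 4x - 2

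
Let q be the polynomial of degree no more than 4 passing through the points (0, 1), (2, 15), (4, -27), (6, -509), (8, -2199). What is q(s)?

Write q(s) = as^4 + bs^3 + cs^2 + ds + e. Substituting each data point gives a linear system:
  e = 1
  16a + 8b + 4c + 2d + e = 15
  256a + 64b + 16c + 4d + e = -27
  1296a + 216b + 36c + 6d + e = -509
  4096a + 512b + 64c + 8d + e = -2199
Solving the system yields a = -1, b = 4, c = -3, d = 5, e = 1.
So q(s) = -s^4 + 4s^3 - 3s^2 + 5s + 1.
Check: q(8) = -2199. ✓

q(s) = -s^4 + 4s^3 - 3s^2 + 5s + 1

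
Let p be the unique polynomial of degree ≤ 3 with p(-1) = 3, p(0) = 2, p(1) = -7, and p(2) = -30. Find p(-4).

Write p(u) = au^3 + bu^2 + cu + d. Substituting each data point gives a linear system:
  -a + b - c + d = 3
  d = 2
  a + b + c + d = -7
  8a + 4b + 2c + d = -30
Solving the system yields a = -1, b = -4, c = -4, d = 2.
So p(u) = -u^3 - 4u^2 - 4u + 2.
Then p(-4) = 18.

18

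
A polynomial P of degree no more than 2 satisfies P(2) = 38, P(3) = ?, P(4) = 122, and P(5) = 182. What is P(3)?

On equispaced nodes a degree-2 polynomial has vanishing third forward difference, so
  - P(2) + 3·P(3) - 3·P(4) + P(5) = 0.
Substituting the known values and solving for P(3):
  3·P(3) = 222
  P(3) = 74.

74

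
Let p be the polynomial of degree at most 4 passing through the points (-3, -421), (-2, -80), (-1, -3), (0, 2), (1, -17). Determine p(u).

Write p(u) = au^4 + bu^3 + cu^2 + du + e. Substituting each data point gives a linear system:
  81a - 27b + 9c - 3d + e = -421
  16a - 8b + 4c - 2d + e = -80
  a - b + c - d + e = -3
  e = 2
  a + b + c + d + e = -17
Solving the system yields a = -6, b = -4, c = -6, d = -3, e = 2.
So p(u) = -6u^4 - 4u^3 - 6u^2 - 3u + 2.
Check: p(-1) = -3. ✓

p(u) = -6u^4 - 4u^3 - 6u^2 - 3u + 2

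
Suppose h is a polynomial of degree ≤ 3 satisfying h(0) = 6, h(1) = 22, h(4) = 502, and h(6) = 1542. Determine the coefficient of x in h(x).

Write h(x) = ax^3 + bx^2 + cx + d. Substituting each data point gives a linear system:
  d = 6
  a + b + c + d = 22
  64a + 16b + 4c + d = 502
  216a + 36b + 6c + d = 1542
Solving the system yields a = 6, b = 6, c = 4, d = 6.
So h(x) = 6x^3 + 6x^2 + 4x + 6.
The coefficient of x is 4.

4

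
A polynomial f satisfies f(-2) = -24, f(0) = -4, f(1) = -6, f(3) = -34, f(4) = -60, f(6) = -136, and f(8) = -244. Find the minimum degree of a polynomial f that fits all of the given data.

Divided differences on the nodes -2, 0, 1, 3, 4, 6, 8:
  order 0: -24  -4  -6  -34  -60  -136  -244
  order 1: 10  -2  -14  -26  -38  -54
  order 2: -4  -4  -4  -4  -4
  order 3: 0  0  0  0
  order 4: 0  0  0
  order 5: 0  0
  order 6: 0
The order-2 divided differences are all -4 (nonzero) and every higher order vanishes, so the data lies on a polynomial of degree exactly 2.

2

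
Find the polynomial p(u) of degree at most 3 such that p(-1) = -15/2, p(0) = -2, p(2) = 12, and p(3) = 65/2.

p(u) = u^3 - (1/2)u^2 + 4u - 2

Write p(u) = au^3 + bu^2 + cu + d. Substituting each data point gives a linear system:
  -a + b - c + d = -15/2
  d = -2
  8a + 4b + 2c + d = 12
  27a + 9b + 3c + d = 65/2
Solving the system yields a = 1, b = -1/2, c = 4, d = -2.
So p(u) = u^3 - (1/2)u^2 + 4u - 2.
Check: p(3) = 65/2. ✓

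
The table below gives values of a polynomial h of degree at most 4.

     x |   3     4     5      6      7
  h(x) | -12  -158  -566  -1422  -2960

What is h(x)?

Write h(x) = ax^4 + bx^3 + cx^2 + dx + e. Substituting each data point gives a linear system:
  81a + 27b + 9c + 3d + e = -12
  256a + 64b + 16c + 4d + e = -158
  625a + 125b + 25c + 5d + e = -566
  1296a + 216b + 36c + 6d + e = -1422
  2401a + 343b + 49c + 7d + e = -2960
Solving the system yields a = -2, b = 5, c = 3, d = -2, e = -6.
So h(x) = -2x^4 + 5x^3 + 3x^2 - 2x - 6.
Check: h(5) = -566. ✓

h(x) = -2x^4 + 5x^3 + 3x^2 - 2x - 6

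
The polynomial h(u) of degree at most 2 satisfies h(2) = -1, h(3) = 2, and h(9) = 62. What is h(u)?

h(u) = u^2 - 2u - 1

Using the Lagrange interpolation formula with nodes 2, 3, 9:
  L_0(u) = (u - 3)(u - 9) / 7
  L_1(u) = (u - 2)(u - 9) / -6
  L_2(u) = (u - 2)(u - 3) / 42
Then h(u) = -1·L_0(u) + 2·L_1(u) + 62·L_2(u).
Expanding and collecting terms gives h(u) = u² - 2u - 1.
Check: h(2) = -1. ✓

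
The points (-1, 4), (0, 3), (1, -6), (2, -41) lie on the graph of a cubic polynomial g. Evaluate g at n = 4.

Forward differences of the values at n = -1, 0, 1, 2:
  g  : 4  3  -6  -41
  Δ  : -1  -9  -35
  Δ^2: -8  -26
  Δ^3: -18
The third differences are constant, confirming degree 3.
Interpolating (Newton forward form) and evaluating at n = 4 gives g(4) = -261.

-261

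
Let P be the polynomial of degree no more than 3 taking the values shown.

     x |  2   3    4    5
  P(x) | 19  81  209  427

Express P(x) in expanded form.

Write P(x) = ax^3 + bx^2 + cx + d. Substituting each data point gives a linear system:
  8a + 4b + 2c + d = 19
  27a + 9b + 3c + d = 81
  64a + 16b + 4c + d = 209
  125a + 25b + 5c + d = 427
Solving the system yields a = 4, b = -3, c = 1, d = -3.
So P(x) = 4x^3 - 3x^2 + x - 3.
Check: P(2) = 19. ✓

P(x) = 4x^3 - 3x^2 + x - 3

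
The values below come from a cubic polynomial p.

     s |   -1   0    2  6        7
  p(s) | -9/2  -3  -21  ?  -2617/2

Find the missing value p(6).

-813

The 4 known points determine the degree-3 polynomial uniquely.
Write p(s) = as^3 + bs^2 + cs + d. Substituting each data point gives a linear system:
  -a + b - c + d = -9/2
  d = -3
  8a + 4b + 2c + d = -21
  343a + 49b + 7c + d = -2617/2
Solving the system yields a = -4, b = 1/2, c = 6, d = -3.
So p(s) = -4s^3 + (1/2)s^2 + 6s - 3.
Then p(6) = -813.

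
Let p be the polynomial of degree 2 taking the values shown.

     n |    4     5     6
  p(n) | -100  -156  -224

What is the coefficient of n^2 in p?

Write p(n) = an^2 + bn + c. Substituting each data point gives a linear system:
  16a + 4b + c = -100
  25a + 5b + c = -156
  36a + 6b + c = -224
Solving the system yields a = -6, b = -2, c = 4.
So p(n) = -6n^2 - 2n + 4.
The leading coefficient is -6.

-6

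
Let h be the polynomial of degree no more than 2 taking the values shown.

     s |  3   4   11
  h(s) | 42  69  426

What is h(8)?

237

Write h(s) = as^2 + bs + c. Substituting each data point gives a linear system:
  9a + 3b + c = 42
  16a + 4b + c = 69
  121a + 11b + c = 426
Solving the system yields a = 3, b = 6, c = -3.
So h(s) = 3s² + 6s - 3.
Then h(8) = 237.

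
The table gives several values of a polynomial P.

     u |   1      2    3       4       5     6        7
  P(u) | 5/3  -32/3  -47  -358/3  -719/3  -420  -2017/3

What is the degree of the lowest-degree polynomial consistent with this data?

3

Forward differences of the values at u = 1, 2, 3, 4, 5, 6, 7:
  P  : 5/3  -32/3  -47  -358/3  -719/3  -420  -2017/3
  Δ  : -37/3  -109/3  -217/3  -361/3  -541/3  -757/3
  Δ^2: -24  -36  -48  -60  -72
  Δ^3: -12  -12  -12  -12
  Δ^4: 0  0  0
  Δ^5: 0  0
  Δ^6: 0
The third differences are constant (-12) and nonzero, while all higher differences vanish, so the minimal degree is 3.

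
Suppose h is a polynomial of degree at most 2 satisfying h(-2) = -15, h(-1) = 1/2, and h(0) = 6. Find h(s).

Write h(s) = as^2 + bs + c. Substituting each data point gives a linear system:
  4a - 2b + c = -15
  a - b + c = 1/2
  c = 6
Solving the system yields a = -5, b = 1/2, c = 6.
So h(s) = -5s^2 + (1/2)s + 6.
Check: h(-1) = 1/2. ✓

h(s) = -5s^2 + (1/2)s + 6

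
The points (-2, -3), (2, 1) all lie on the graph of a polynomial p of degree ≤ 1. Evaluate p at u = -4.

-5

Write p(u) = au + b. Substituting each data point gives a linear system:
  -2a + b = -3
  2a + b = 1
Solving the system yields a = 1, b = -1.
So p(u) = u - 1.
Then p(-4) = -5.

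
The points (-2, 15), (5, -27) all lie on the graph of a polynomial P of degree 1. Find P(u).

P(u) = -6u + 3

Using the Lagrange interpolation formula with nodes -2, 5:
  L_0(u) = (u - 5) / -7
  L_1(u) = (u + 2) / 7
Then P(u) = 15·L_0(u) - 27·L_1(u).
Expanding and collecting terms gives P(u) = -6u + 3.
Check: P(5) = -27. ✓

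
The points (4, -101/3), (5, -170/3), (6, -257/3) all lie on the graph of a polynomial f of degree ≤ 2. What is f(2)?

-17/3

Using the Lagrange interpolation formula with nodes 4, 5, 6:
  L_0(x) = (x - 5)(x - 6) / 2
  L_1(x) = (x - 4)(x - 6) / -1
  L_2(x) = (x - 4)(x - 5) / 2
Then f(x) = -101/3·L_0(x) - 170/3·L_1(x) - 257/3·L_2(x).
Expanding and collecting terms gives f(x) = -3x^2 + 4x - 5/3.
Evaluating at x = 2: f(2) = -17/3.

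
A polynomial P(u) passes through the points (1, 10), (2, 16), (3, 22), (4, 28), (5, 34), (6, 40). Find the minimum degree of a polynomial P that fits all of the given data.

1

Forward differences of the values at u = 1, 2, 3, 4, 5, 6:
  P  : 10  16  22  28  34  40
  Δ  : 6  6  6  6  6
  Δ^2: 0  0  0  0
  Δ^3: 0  0  0
  Δ^4: 0  0
  Δ^5: 0
The first differences are constant (6) and nonzero, while all higher differences vanish, so the minimal degree is 1.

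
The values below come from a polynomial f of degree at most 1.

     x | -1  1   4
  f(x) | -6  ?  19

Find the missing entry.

The 2 known points determine the degree-1 polynomial uniquely.
Write f(x) = ax + b. Substituting each data point gives a linear system:
  -a + b = -6
  4a + b = 19
Solving the system yields a = 5, b = -1.
So f(x) = 5x - 1.
Then f(1) = 4.

4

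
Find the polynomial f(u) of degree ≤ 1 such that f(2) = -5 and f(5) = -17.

f(u) = -4u + 3

Using the Lagrange interpolation formula with nodes 2, 5:
  L_0(u) = (u - 5) / -3
  L_1(u) = (u - 2) / 3
Then f(u) = -5·L_0(u) - 17·L_1(u).
Expanding and collecting terms gives f(u) = -4u + 3.
Check: f(5) = -17. ✓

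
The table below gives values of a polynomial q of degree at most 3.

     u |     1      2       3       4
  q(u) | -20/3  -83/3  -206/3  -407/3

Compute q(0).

1/3

Write q(u) = au^3 + bu^2 + cu + d. Substituting each data point gives a linear system:
  a + b + c + d = -20/3
  8a + 4b + 2c + d = -83/3
  27a + 9b + 3c + d = -206/3
  64a + 16b + 4c + d = -407/3
Solving the system yields a = -1, b = -4, c = -2, d = 1/3.
So q(u) = -u³ - 4u² - 2u + 1/3.
Then q(0) = 1/3.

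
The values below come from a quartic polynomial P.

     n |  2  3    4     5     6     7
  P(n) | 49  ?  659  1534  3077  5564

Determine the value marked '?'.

On equispaced nodes a degree-4 polynomial has vanishing fifth forward difference, so
  - P(2) + 5·P(3) - 10·P(4) + 10·P(5) - 5·P(6) + P(7) = 0.
Substituting the known values and solving for P(3):
  5·P(3) = 1120
  P(3) = 224.

224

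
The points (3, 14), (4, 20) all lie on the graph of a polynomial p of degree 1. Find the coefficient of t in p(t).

Write p(t) = at + b. Substituting each data point gives a linear system:
  3a + b = 14
  4a + b = 20
Solving the system yields a = 6, b = -4.
So p(t) = 6t - 4.
The leading coefficient is 6.

6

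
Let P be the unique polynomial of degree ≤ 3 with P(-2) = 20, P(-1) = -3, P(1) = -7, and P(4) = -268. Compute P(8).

Using the Lagrange interpolation formula with nodes -2, -1, 1, 4:
  L_0(s) = (s + 1)(s - 1)(s - 4) / -18
  L_1(s) = (s + 2)(s - 1)(s - 4) / 10
  L_2(s) = (s + 2)(s + 1)(s - 4) / -18
  L_3(s) = (s + 2)(s + 1)(s - 1) / 90
Then P(s) = 20·L_0(s) - 3·L_1(s) - 7·L_2(s) - 268·L_3(s).
Expanding and collecting terms gives P(s) = -4s³ - s² + 2s - 4.
Evaluating at s = 8: P(8) = -2100.

-2100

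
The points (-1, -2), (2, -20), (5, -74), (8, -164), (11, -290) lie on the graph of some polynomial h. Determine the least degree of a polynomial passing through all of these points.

Forward differences of the values at n = -1, 2, 5, 8, 11:
  h  : -2  -20  -74  -164  -290
  Δ  : -18  -54  -90  -126
  Δ^2: -36  -36  -36
  Δ^3: 0  0
  Δ^4: 0
The second differences are constant (-36) and nonzero, while all higher differences vanish, so the minimal degree is 2.

2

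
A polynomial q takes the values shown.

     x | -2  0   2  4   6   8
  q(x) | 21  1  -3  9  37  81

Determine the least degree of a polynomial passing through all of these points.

Forward differences of the values at x = -2, 0, 2, 4, 6, 8:
  q  : 21  1  -3  9  37  81
  Δ  : -20  -4  12  28  44
  Δ^2: 16  16  16  16
  Δ^3: 0  0  0
  Δ^4: 0  0
  Δ^5: 0
The second differences are constant (16) and nonzero, while all higher differences vanish, so the minimal degree is 2.

2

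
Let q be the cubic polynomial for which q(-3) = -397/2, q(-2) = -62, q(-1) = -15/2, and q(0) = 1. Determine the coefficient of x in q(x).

Write q(x) = ax^3 + bx^2 + cx + d. Substituting each data point gives a linear system:
  -27a + 9b - 3c + d = -397/2
  -8a + 4b - 2c + d = -62
  -a + b - c + d = -15/2
  d = 1
Solving the system yields a = 6, b = -5, c = -5/2, d = 1.
So q(x) = 6x³ - 5x² - (5/2)x + 1.
The coefficient of x is -5/2.

-5/2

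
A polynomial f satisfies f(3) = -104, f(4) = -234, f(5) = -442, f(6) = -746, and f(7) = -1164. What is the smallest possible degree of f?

Forward differences of the values at u = 3, 4, 5, 6, 7:
  f  : -104  -234  -442  -746  -1164
  Δ  : -130  -208  -304  -418
  Δ^2: -78  -96  -114
  Δ^3: -18  -18
  Δ^4: 0
The third differences are constant (-18) and nonzero, while all higher differences vanish, so the minimal degree is 3.

3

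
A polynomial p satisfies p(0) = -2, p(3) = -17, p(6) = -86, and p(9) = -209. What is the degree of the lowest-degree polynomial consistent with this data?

Forward differences of the values at u = 0, 3, 6, 9:
  p  : -2  -17  -86  -209
  Δ  : -15  -69  -123
  Δ^2: -54  -54
  Δ^3: 0
The second differences are constant (-54) and nonzero, while all higher differences vanish, so the minimal degree is 2.

2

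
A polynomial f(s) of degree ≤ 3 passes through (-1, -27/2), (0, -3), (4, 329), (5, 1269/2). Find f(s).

Using the Lagrange interpolation formula with nodes -1, 0, 4, 5:
  L_0(s) = s(s - 4)(s - 5) / -30
  L_1(s) = (s + 1)(s - 4)(s - 5) / 20
  L_2(s) = (s + 1)s(s - 5) / -20
  L_3(s) = (s + 1)s(s - 4) / 30
Then f(s) = -27/2·L_0(s) - 3·L_1(s) + 329·L_2(s) + 1269/2·L_3(s).
Expanding and collecting terms gives f(s) = 5s^3 - (1/2)s^2 + 5s - 3.
Check: f(4) = 329. ✓

f(s) = 5s^3 - (1/2)s^2 + 5s - 3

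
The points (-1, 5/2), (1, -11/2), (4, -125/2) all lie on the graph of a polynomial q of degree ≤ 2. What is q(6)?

Using the Lagrange interpolation formula with nodes -1, 1, 4:
  L_0(s) = (s - 1)(s - 4) / 10
  L_1(s) = (s + 1)(s - 4) / -6
  L_2(s) = (s + 1)(s - 1) / 15
Then q(s) = 5/2·L_0(s) - 11/2·L_1(s) - 125/2·L_2(s).
Expanding and collecting terms gives q(s) = -3s^2 - 4s + 3/2.
Evaluating at s = 6: q(6) = -261/2.

-261/2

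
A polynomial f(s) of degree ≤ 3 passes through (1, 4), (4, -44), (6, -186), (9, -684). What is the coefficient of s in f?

5

Write f(s) = as^3 + bs^2 + cs + d. Substituting each data point gives a linear system:
  a + b + c + d = 4
  64a + 16b + 4c + d = -44
  216a + 36b + 6c + d = -186
  729a + 81b + 9c + d = -684
Solving the system yields a = -1, b = 0, c = 5, d = 0.
So f(s) = -s³ + 5s.
The coefficient of s is 5.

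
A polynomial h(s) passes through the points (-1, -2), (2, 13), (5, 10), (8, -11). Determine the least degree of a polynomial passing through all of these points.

2

Forward differences of the values at s = -1, 2, 5, 8:
  h  : -2  13  10  -11
  Δ  : 15  -3  -21
  Δ^2: -18  -18
  Δ^3: 0
The second differences are constant (-18) and nonzero, while all higher differences vanish, so the minimal degree is 2.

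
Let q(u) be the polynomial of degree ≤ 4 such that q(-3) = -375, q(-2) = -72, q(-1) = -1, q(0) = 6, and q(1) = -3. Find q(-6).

-6156

Write q(u) = au^4 + bu^3 + cu^2 + du + e. Substituting each data point gives a linear system:
  81a - 27b + 9c - 3d + e = -375
  16a - 8b + 4c - 2d + e = -72
  a - b + c - d + e = -1
  e = 6
  a + b + c + d + e = -3
Solving the system yields a = -5, b = -2, c = -3, d = 1, e = 6.
So q(u) = -5u^4 - 2u^3 - 3u^2 + u + 6.
Then q(-6) = -6156.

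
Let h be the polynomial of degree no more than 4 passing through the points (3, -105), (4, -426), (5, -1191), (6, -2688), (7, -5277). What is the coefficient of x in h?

Write h(x) = ax^4 + bx^3 + cx^2 + dx + e. Substituting each data point gives a linear system:
  81a + 27b + 9c + 3d + e = -105
  256a + 64b + 16c + 4d + e = -426
  625a + 125b + 25c + 5d + e = -1191
  1296a + 216b + 36c + 6d + e = -2688
  2401a + 343b + 49c + 7d + e = -5277
Solving the system yields a = -3, b = 6, c = -3, d = 3, e = -6.
So h(x) = -3x⁴ + 6x³ - 3x² + 3x - 6.
The coefficient of x is 3.

3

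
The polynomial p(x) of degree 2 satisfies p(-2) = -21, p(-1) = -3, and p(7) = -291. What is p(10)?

Using the Lagrange interpolation formula with nodes -2, -1, 7:
  L_0(x) = (x + 1)(x - 7) / 9
  L_1(x) = (x + 2)(x - 7) / -8
  L_2(x) = (x + 2)(x + 1) / 72
Then p(x) = -21·L_0(x) - 3·L_1(x) - 291·L_2(x).
Expanding and collecting terms gives p(x) = -6x^2 + 3.
Evaluating at x = 10: p(10) = -597.

-597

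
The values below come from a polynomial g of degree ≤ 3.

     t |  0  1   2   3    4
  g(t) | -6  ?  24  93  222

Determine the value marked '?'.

The 4 known points determine the degree-3 polynomial uniquely.
Write g(t) = at^3 + bt^2 + ct + d. Substituting each data point gives a linear system:
  d = -6
  8a + 4b + 2c + d = 24
  27a + 9b + 3c + d = 93
  64a + 16b + 4c + d = 222
Solving the system yields a = 3, b = 3, c = -3, d = -6.
So g(t) = 3t^3 + 3t^2 - 3t - 6.
Then g(1) = -3.

-3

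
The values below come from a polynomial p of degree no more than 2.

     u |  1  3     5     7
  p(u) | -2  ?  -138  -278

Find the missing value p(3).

-46

The 3 known points determine the degree-2 polynomial uniquely.
Write p(u) = au^2 + bu + c. Substituting each data point gives a linear system:
  a + b + c = -2
  25a + 5b + c = -138
  49a + 7b + c = -278
Solving the system yields a = -6, b = 2, c = 2.
So p(u) = -6u^2 + 2u + 2.
Then p(3) = -46.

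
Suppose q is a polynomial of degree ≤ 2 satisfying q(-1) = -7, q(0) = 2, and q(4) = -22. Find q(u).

q(u) = -3u^2 + 6u + 2

Using the Lagrange interpolation formula with nodes -1, 0, 4:
  L_0(u) = u(u - 4) / 5
  L_1(u) = (u + 1)(u - 4) / -4
  L_2(u) = (u + 1)u / 20
Then q(u) = -7·L_0(u) + 2·L_1(u) - 22·L_2(u).
Expanding and collecting terms gives q(u) = -3u^2 + 6u + 2.
Check: q(4) = -22. ✓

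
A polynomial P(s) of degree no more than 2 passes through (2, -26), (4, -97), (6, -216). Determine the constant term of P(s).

-3

Write P(s) = as^2 + bs + c. Substituting each data point gives a linear system:
  4a + 2b + c = -26
  16a + 4b + c = -97
  36a + 6b + c = -216
Solving the system yields a = -6, b = 1/2, c = -3.
So P(s) = -6s² + (1/2)s - 3.
The constant term is -3.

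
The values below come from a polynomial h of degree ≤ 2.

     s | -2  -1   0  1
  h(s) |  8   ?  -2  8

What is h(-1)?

-2

On equispaced nodes a degree-2 polynomial has vanishing third forward difference, so
  - h(-2) + 3·h(-1) - 3·h(0) + h(1) = 0.
Substituting the known values and solving for h(-1):
  3·h(-1) = -6
  h(-1) = -2.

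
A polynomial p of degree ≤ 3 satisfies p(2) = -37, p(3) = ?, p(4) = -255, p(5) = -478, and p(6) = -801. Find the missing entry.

The 4 known points determine the degree-3 polynomial uniquely.
Write p(n) = an^3 + bn^2 + cn + d. Substituting each data point gives a linear system:
  8a + 4b + 2c + d = -37
  64a + 16b + 4c + d = -255
  125a + 25b + 5c + d = -478
  216a + 36b + 6c + d = -801
Solving the system yields a = -3, b = -5, c = 5, d = -3.
So p(n) = -3n^3 - 5n^2 + 5n - 3.
Then p(3) = -114.

-114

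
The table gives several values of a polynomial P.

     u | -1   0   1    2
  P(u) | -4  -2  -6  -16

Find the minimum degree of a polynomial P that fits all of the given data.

Forward differences of the values at u = -1, 0, 1, 2:
  P  : -4  -2  -6  -16
  Δ  : 2  -4  -10
  Δ^2: -6  -6
  Δ^3: 0
The second differences are constant (-6) and nonzero, while all higher differences vanish, so the minimal degree is 2.

2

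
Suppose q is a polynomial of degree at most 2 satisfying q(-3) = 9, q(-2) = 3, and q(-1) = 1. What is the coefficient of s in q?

Write q(s) = as^2 + bs + c. Substituting each data point gives a linear system:
  9a - 3b + c = 9
  4a - 2b + c = 3
  a - b + c = 1
Solving the system yields a = 2, b = 4, c = 3.
So q(s) = 2s² + 4s + 3.
The coefficient of s is 4.

4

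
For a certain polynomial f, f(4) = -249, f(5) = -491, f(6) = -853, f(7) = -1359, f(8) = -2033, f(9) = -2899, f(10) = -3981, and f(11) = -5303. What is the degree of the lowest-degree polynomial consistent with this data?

3

Forward differences of the values at u = 4, 5, 6, 7, 8, 9, 10, 11:
  f  : -249  -491  -853  -1359  -2033  -2899  -3981  -5303
  Δ  : -242  -362  -506  -674  -866  -1082  -1322
  Δ^2: -120  -144  -168  -192  -216  -240
  Δ^3: -24  -24  -24  -24  -24
  Δ^4: 0  0  0  0
  Δ^5: 0  0  0
  Δ^6: 0  0
  Δ^7: 0
The third differences are constant (-24) and nonzero, while all higher differences vanish, so the minimal degree is 3.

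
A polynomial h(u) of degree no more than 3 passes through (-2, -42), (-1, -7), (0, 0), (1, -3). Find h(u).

h(u) = 3u^3 - 5u^2 - u

Using the Lagrange interpolation formula with nodes -2, -1, 0, 1:
  L_0(u) = (u + 1)u(u - 1) / -6
  L_1(u) = (u + 2)u(u - 1) / 2
  L_2(u) = (u + 2)(u + 1)(u - 1) / -2
  L_3(u) = (u + 2)(u + 1)u / 6
Then h(u) = -42·L_0(u) - 7·L_1(u) + 0·L_2(u) - 3·L_3(u).
Expanding and collecting terms gives h(u) = 3u^3 - 5u^2 - u.
Check: h(0) = 0. ✓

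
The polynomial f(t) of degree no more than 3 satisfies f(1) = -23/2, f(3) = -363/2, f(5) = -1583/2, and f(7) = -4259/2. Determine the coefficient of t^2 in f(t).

Write f(t) = at^3 + bt^2 + ct + d. Substituting each data point gives a linear system:
  a + b + c + d = -23/2
  27a + 9b + 3c + d = -363/2
  125a + 25b + 5c + d = -1583/2
  343a + 49b + 7c + d = -4259/2
Solving the system yields a = -6, b = -1, c = -3, d = -3/2.
So f(t) = -6t^3 - t^2 - 3t - 3/2.
The coefficient of t^2 is -1.

-1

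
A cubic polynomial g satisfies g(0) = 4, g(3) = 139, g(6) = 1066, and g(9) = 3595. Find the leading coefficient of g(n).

Write g(n) = an^3 + bn^2 + cn + d. Substituting each data point gives a linear system:
  d = 4
  27a + 9b + 3c + d = 139
  216a + 36b + 6c + d = 1066
  729a + 81b + 9c + d = 3595
Solving the system yields a = 5, b = -1, c = 3, d = 4.
So g(n) = 5n^3 - n^2 + 3n + 4.
The leading coefficient is 5.

5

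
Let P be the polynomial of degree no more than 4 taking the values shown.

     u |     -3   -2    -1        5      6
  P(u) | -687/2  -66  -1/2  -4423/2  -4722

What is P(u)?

P(u) = -4u^4 + (3/2)u^3 + 3u^2 + 4u + 6

Using the Lagrange interpolation formula with nodes -3, -2, -1, 5, 6:
  L_0(u) = (u + 2)(u + 1)(u - 5)(u - 6) / 144
  L_1(u) = (u + 3)(u + 1)(u - 5)(u - 6) / -56
  L_2(u) = (u + 3)(u + 2)(u - 5)(u - 6) / 84
  L_3(u) = (u + 3)(u + 2)(u + 1)(u - 6) / -336
  L_4(u) = (u + 3)(u + 2)(u + 1)(u - 5) / 504
Then P(u) = -687/2·L_0(u) - 66·L_1(u) - 1/2·L_2(u) - 4423/2·L_3(u) - 4722·L_4(u).
Expanding and collecting terms gives P(u) = -4u^4 + (3/2)u^3 + 3u^2 + 4u + 6.
Check: P(5) = -4423/2. ✓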